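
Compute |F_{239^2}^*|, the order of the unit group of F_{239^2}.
|F_{239^2}^*| = 57120

F_{239^2} has 239^2 = 57121 elements; its multiplicative group consists of all nonzero elements, so |F_{239^2}^*| = 57121 - 1 = 57120. (It is cyclic since any finite subgroup of the multiplicative group of a field is cyclic.)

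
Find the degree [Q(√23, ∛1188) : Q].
[Q(√23, ∛1188) : Q] = 6

Let L = Q(√23, ∛1188). Since Q(√23) ⊂ L and [Q(√23):Q] = 2, the tower law gives 2 | [L:Q]. Likewise Q(∛1188) ⊂ L with [Q(∛1188):Q] = 3 (because 1188 is not a perfect cube), so 3 | [L:Q]. As gcd(2,3) = 1, [L:Q] is divisible by 6. Conversely L is generated over Q by √23 and ∛1188, so [L:Q] ≤ 2·3 = 6. Therefore [Q(√23, ∛1188) : Q] = 6.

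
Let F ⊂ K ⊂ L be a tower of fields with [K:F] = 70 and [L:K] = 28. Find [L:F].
[L:F] = 1960

The tower law says that for any tower of field extensions F ⊂ K ⊂ L with finite degrees, [L:F] = [L:K] · [K:F]. Here this gives [L:F] = 28 · 70 = 1960.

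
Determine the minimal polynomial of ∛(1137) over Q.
m_α(x) = x^3 - 1137

α satisfies α^3 = 1137, so x^3 - 1137 annihilates α. By the rational root test, a rational root p/q (in lowest terms) of x^3 - 1137 would satisfy p^3 = 1137 q^3, forcing q = 1 and p^3 = 1137; but 1137 is not a perfect cube, contradiction. A monic cubic over Q with no rational root is irreducible (any nontrivial factorization would include a linear factor). Hence x^3 - 1137 is the minimal polynomial of α, and in particular [Q(α):Q] = 3.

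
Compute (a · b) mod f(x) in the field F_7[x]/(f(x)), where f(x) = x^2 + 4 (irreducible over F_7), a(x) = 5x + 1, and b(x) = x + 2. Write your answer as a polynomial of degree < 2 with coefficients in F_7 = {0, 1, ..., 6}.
a · b ≡ 4x + 3 (mod f(x))

Multiply in F_7[x]: a(x)·b(x) = (5x + 1)·(x + 2) = 5x^2 + 4x + 2. This has degree ≥ 2, so divide by f(x) over F_7: 5x^2 + 4x + 2 = (5)·(x^2 + 4) + (4x + 3). Hence a·b ≡ 4x + 3 (mod f). (F_7[x]/(f) is a field with 7^2 = 49 elements since f is irreducible of degree 2.)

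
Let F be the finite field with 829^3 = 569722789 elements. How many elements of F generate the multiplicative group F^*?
There are φ(569722788) = 180623520 primitive elements

F_q^* is cyclic of order q - 1 = 569722788. A cyclic group of order m has exactly φ(m) generators. Here m = 569722788 = 2^2 · 3^3 · 23 · 211 · 1087, so the number of primitive elements is φ(569722788) = 180623520.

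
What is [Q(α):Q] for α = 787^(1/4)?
[Q(α):Q] = 4

α is a root of x^4 - 787. By Eisenstein's criterion at the prime p = 787 (which divides the constant term 787 but p^2 = 619369 does not, since 787 is squarefree), x^4 - 787 is irreducible over Q. Hence [Q(α):Q] = 4.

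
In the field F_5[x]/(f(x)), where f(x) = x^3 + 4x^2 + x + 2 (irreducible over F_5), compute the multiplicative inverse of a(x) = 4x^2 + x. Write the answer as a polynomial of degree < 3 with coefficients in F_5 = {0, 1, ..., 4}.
a(x)^(-1) ≡ 4x^2 + 3x + 4 (mod f(x))

Since f is irreducible over F_5, F_5[x]/(f) is a field and a(x) ≠ 0 has an inverse. Apply the extended Euclidean algorithm to f(x) and a(x) in F_5[x]: f(x) = (4x)·a(x) + (x + 2);  a(x) = (4x + 3)·(x + 2) + (4). The last nonzero remainder is the constant 4 = gcd(f, a) in F_5. Back-substituting through the division chain expresses 4 = s(x)·a(x) + t(x)·f(x) with s(x) ≡ x^2 + 2x + 1 (mod f), so (x^2 + 2x + 1)·a(x) ≡ 4 (mod f). Multiplying by 4^(-1) ≡ 4 in F_5 gives a(x)^(-1) ≡ 4·(x^2 + 2x + 1) ≡ 4x^2 + 3x + 4 (mod f). Check: (4x^2 + x)·(4x^2 + 3x + 4) = x^4 + x^3 + 4x^2 + 4x ≡ 1 (mod x^3 + 4x^2 + x + 2).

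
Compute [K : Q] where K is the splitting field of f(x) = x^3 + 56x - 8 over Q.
[K : Q] = 6

By the rational root test, any rational root of the monic integer polynomial f(x) = x^3 + 56x - 8 must be an integer dividing the constant term -8, i.e. one of ±{1, 2, 4, 8}. Evaluating: f(1) = 49, f(-1) = -65, f(2) = 112, f(-2) = -128, f(4) = 280, f(-4) = -296, f(8) = 952, f(-8) = -968; none is 0, so f has no rational root and is therefore irreducible over Q (a cubic with no linear factor over a field is irreducible). For an irreducible cubic, the Galois group is A_3 or S_3 according as the discriminant disc(f) = -4a^3 - 27b^2 = -4·(56)^3 - 27·(-8)^2 = -704192 is or is not a square in Q. Here disc(f) = -704192 is not a perfect square in Q, so the Galois group of f over Q is not contained in A_3 and must be all of S_3. The splitting field has degree |S_3| = 6 over Q, so [K : Q] = 6.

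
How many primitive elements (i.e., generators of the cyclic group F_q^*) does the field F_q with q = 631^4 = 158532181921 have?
There are φ(158532181920) = 35777064960 primitive elements

F_q^* is cyclic of order q - 1 = 158532181920. A cyclic group of order m has exactly φ(m) generators. Here m = 158532181920 = 2^5 · 3^2 · 5 · 7 · 79 · 199081, so the number of primitive elements is φ(158532181920) = 35777064960.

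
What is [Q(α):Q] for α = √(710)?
[Q(α):Q] = 2

[Q(α):Q] equals the degree of the minimal polynomial of α. Here α^2 = 710 and x^2 - 710 is irreducible (d = 710 is squarefree, ≠ 1, hence not a square), so deg(m_α) = 2. Thus [Q(α):Q] = 2.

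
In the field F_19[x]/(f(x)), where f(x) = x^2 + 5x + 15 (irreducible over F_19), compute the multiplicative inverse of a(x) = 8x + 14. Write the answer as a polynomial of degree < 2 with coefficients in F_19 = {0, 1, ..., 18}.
a(x)^(-1) ≡ 7x + 18 (mod f(x))

Since f is irreducible over F_19, F_19[x]/(f) is a field and a(x) ≠ 0 has an inverse. Apply the extended Euclidean algorithm to f(x) and a(x) in F_19[x]: f(x) = (12x + 1)·a(x) + (1). The last nonzero remainder is the constant 1 = gcd(f, a) in F_19. Back-substituting through the division chain expresses 1 = s(x)·a(x) + t(x)·f(x) with s(x) ≡ 7x + 18 (mod f), so a(x)^(-1) ≡ s(x) = 7x + 18 (mod f). Check: (8x + 14)·(7x + 18) = 18x^2 + 14x + 5 ≡ 1 (mod x^2 + 5x + 15).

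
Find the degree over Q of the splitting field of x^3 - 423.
[K : Q] = 6

The roots of x^3 - 423 are ∛423, ω∛423, ω^2∛423 where ω = e^(2πi/3) is a primitive cube root of unity, so K = Q(∛423, ω). Now [Q(∛423):Q] = 3 (since 423 is not a perfect cube, x^3 - 423 is irreducible) and [Q(ω):Q] = 2. Both 2 and 3 divide [K:Q], and [K:Q] ≤ 3·2 = 6, so [K:Q] = 6. (Equivalently: Q(∛423) ⊂ R but ω ∉ R, so [K : Q(∛423)] = 2.)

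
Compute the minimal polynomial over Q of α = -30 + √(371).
m_α(x) = x^2 + 60x + 529

From α + 30 = √(371), squaring gives (α + 30)^2 = 371, i.e. α^2 + 60α + 900 = 371, so α^2 + 60α + 529 = 0. The discriminant of x^2 + 60x + 529 is (60)^2 - 4·(529) = 3600 - 2116 = 1484, and 4·(371) is not a perfect square in Q since 371 is squarefree and ≠ 1. Hence x^2 + 60x + 529 is irreducible over Q and is the minimal polynomial of α.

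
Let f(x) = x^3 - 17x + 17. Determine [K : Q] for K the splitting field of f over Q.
[K : Q] = 6

By the rational root test, any rational root of the monic integer polynomial f(x) = x^3 - 17x + 17 must be an integer dividing the constant term 17, i.e. one of ±{1, 17}. Evaluating: f(1) = 1, f(-1) = 33, f(17) = 4641, f(-17) = -4607; none is 0, so f has no rational root and is therefore irreducible over Q (a cubic with no linear factor over a field is irreducible). For an irreducible cubic, the Galois group is A_3 or S_3 according as the discriminant disc(f) = -4a^3 - 27b^2 = -4·(-17)^3 - 27·(17)^2 = 11849 is or is not a square in Q. Here disc(f) = 11849 is not a perfect square in Q, so the Galois group of f over Q is not contained in A_3 and must be all of S_3. The splitting field has degree |S_3| = 6 over Q, so [K : Q] = 6.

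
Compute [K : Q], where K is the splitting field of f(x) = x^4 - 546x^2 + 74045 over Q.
[K : Q] = 4

Solving the quadratic in x^2: x^2 = (546 ± √(546^2 - 4·74045))/2 = (546 ± √1936)/2 = (546 ± 44)/2, giving x^2 = 295 or x^2 = 251. So f(x) = (x^2 - 295)(x^2 - 251) and the roots of f are ±√295, ±√251. Hence the splitting field is K = Q(√295, √251). Since 295 and 251 are distinct squarefree integers > 1, their product 74045 is not a perfect square, so √251 ∉ Q(√295). By the tower law [K:Q] = [Q(√295,√251):Q(√295)] · [Q(√295):Q] = 2 · 2 = 4.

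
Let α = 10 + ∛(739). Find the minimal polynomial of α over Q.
m_α(x) = x^3 - 30x^2 + 300x - 1739

Set β = α - 10 = ∛(739), so β^3 = 739. Then (α - 10)^3 - 739 = 0, i.e. α is a root of g(x) = (x - 10)^3 - 739 = x^3 - 30x^2 + 300x - 1739. Since g(x) = h(x - 10) where h(x) = x^3 - 739, and h is irreducible over Q (because 739 is not a perfect cube, so h has no rational root, and a monic cubic with no rational root is irreducible), g is also irreducible (irreducibility is preserved under the substitution x → x - 10). Hence m_α(x) = x^3 - 30x^2 + 300x - 1739.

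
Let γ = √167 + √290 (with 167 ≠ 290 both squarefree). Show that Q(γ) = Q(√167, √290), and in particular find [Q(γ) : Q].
[Q(γ) : Q] = 4 (equivalently, Q(γ) = Q(√167, √290))

Obviously Q(γ) ⊆ Q(√167, √290), and [Q(√167, √290):Q] = 4 (since 167, 290 are distinct squarefree integers > 1 with 48430 not a perfect square). To show equality we compute the minimal polynomial of γ. From γ = √167 + √290: γ^2 = 167 + 2√(48430) + 290 = 457 + 2√(48430), so γ^2 - 457 = 2√(48430); squaring, (γ^2 - 457)^2 = 4·48430, i.e. γ^4 - 914γ^2 + 208849 - 193720 = 0, i.e. γ^4 - 914γ^2 + 15129 = 0. So γ is a root of x^4 - 914x^2 + 15129. This polynomial is irreducible over Q: it has no rational root (each ±√167 ± √290 is irrational), and any factorization into two quadratics over Q would force √(48430) ∈ Q (pairing opposite roots) or √167, √290 ∈ Q (other pairings), all impossible. Hence [Q(γ):Q] = 4 = [Q(√167, √290):Q], so Q(γ) = Q(√167, √290).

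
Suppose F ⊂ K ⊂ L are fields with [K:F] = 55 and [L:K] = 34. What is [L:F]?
[L:F] = 1870

The tower law says that for any tower of field extensions F ⊂ K ⊂ L with finite degrees, [L:F] = [L:K] · [K:F]. Here this gives [L:F] = 34 · 55 = 1870.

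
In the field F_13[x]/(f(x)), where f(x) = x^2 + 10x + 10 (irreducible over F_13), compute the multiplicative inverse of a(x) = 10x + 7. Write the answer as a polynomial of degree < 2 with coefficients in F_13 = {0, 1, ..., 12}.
a(x)^(-1) ≡ 5x + 1 (mod f(x))

Since f is irreducible over F_13, F_13[x]/(f) is a field and a(x) ≠ 0 has an inverse. Apply the extended Euclidean algorithm to f(x) and a(x) in F_13[x]: f(x) = (4x + 6)·a(x) + (7). The last nonzero remainder is the constant 7 = gcd(f, a) in F_13. Back-substituting through the division chain expresses 7 = s(x)·a(x) + t(x)·f(x) with s(x) ≡ 9x + 7 (mod f), so (9x + 7)·a(x) ≡ 7 (mod f). Multiplying by 7^(-1) ≡ 2 in F_13 gives a(x)^(-1) ≡ 2·(9x + 7) ≡ 5x + 1 (mod f). Check: (10x + 7)·(5x + 1) = 11x^2 + 6x + 7 ≡ 1 (mod x^2 + 10x + 10).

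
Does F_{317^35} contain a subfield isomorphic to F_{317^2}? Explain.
No: F_{317^2} is not a subfield of F_{317^35}

F_{p^m} embeds in F_{p^n} iff m | n. Here 2 ∤ 35 (since 35 = 17·2 + 1 with remainder 1 ≠ 0), so F_{317^2} is not a subfield of F_{317^35}. Equivalently: if it were, the tower law would give 2 = [F_{317^2}:F_317] dividing [F_{317^35}:F_317] = 35, contradiction.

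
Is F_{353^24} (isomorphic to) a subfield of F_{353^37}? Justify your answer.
No: F_{353^24} is not a subfield of F_{353^37}

F_{p^m} embeds in F_{p^n} iff m | n. Here 24 ∤ 37 (since 37 = 1·24 + 13 with remainder 13 ≠ 0), so F_{353^24} is not a subfield of F_{353^37}. Equivalently: if it were, the tower law would give 24 = [F_{353^24}:F_353] dividing [F_{353^37}:F_353] = 37, contradiction.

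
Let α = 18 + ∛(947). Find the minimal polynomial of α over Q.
m_α(x) = x^3 - 54x^2 + 972x - 6779

Set β = α - 18 = ∛(947), so β^3 = 947. Then (α - 18)^3 - 947 = 0, i.e. α is a root of g(x) = (x - 18)^3 - 947 = x^3 - 54x^2 + 972x - 6779. Since g(x) = h(x - 18) where h(x) = x^3 - 947, and h is irreducible over Q (because 947 is not a perfect cube, so h has no rational root, and a monic cubic with no rational root is irreducible), g is also irreducible (irreducibility is preserved under the substitution x → x - 18). Hence m_α(x) = x^3 - 54x^2 + 972x - 6779.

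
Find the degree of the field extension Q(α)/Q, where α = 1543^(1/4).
[Q(α):Q] = 4

α is a root of x^4 - 1543. By Eisenstein's criterion at the prime p = 1543 (which divides the constant term 1543 but p^2 = 2380849 does not, since 1543 is squarefree), x^4 - 1543 is irreducible over Q. Hence [Q(α):Q] = 4.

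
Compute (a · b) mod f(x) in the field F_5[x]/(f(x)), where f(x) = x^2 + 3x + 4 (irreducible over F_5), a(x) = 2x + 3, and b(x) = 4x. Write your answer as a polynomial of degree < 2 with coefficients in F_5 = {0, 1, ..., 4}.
a · b ≡ 3x + 3 (mod f(x))

Multiply in F_5[x]: a(x)·b(x) = (2x + 3)·(4x) = 3x^2 + 2x. This has degree ≥ 2, so divide by f(x) over F_5: 3x^2 + 2x = (3)·(x^2 + 3x + 4) + (3x + 3). Hence a·b ≡ 3x + 3 (mod f). (F_5[x]/(f) is a field with 5^2 = 25 elements since f is irreducible of degree 2.)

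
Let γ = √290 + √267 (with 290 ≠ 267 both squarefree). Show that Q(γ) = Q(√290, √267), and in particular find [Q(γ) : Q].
[Q(γ) : Q] = 4 (equivalently, Q(γ) = Q(√290, √267))

Obviously Q(γ) ⊆ Q(√290, √267), and [Q(√290, √267):Q] = 4 (since 290, 267 are distinct squarefree integers > 1 with 77430 not a perfect square). To show equality we compute the minimal polynomial of γ. From γ = √290 + √267: γ^2 = 290 + 2√(77430) + 267 = 557 + 2√(77430), so γ^2 - 557 = 2√(77430); squaring, (γ^2 - 557)^2 = 4·77430, i.e. γ^4 - 1114γ^2 + 310249 - 309720 = 0, i.e. γ^4 - 1114γ^2 + 529 = 0. So γ is a root of x^4 - 1114x^2 + 529. This polynomial is irreducible over Q: it has no rational root (each ±√290 ± √267 is irrational), and any factorization into two quadratics over Q would force √(77430) ∈ Q (pairing opposite roots) or √290, √267 ∈ Q (other pairings), all impossible. Hence [Q(γ):Q] = 4 = [Q(√290, √267):Q], so Q(γ) = Q(√290, √267).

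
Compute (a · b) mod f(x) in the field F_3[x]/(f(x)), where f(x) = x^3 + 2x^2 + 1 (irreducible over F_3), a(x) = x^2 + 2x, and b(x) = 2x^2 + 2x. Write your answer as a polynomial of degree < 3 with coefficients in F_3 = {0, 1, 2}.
a · b ≡ x + 1 (mod f(x))

Multiply in F_3[x]: a(x)·b(x) = (x^2 + 2x)·(2x^2 + 2x) = 2x^4 + x^2. This has degree ≥ 3, so divide by f(x) over F_3: 2x^4 + x^2 = (2x + 2)·(x^3 + 2x^2 + 1) + (x + 1). Hence a·b ≡ x + 1 (mod f). (F_3[x]/(f) is a field with 3^3 = 27 elements since f is irreducible of degree 3.)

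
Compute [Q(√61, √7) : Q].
[Q(√61, √7) : Q] = 4

[Q(√61):Q] = 2 (min poly x^2 - 61, irreducible since 61 is squarefree > 1). For the top step, suppose √7 ∈ Q(√61), say √7 = c + d√61 with c, d ∈ Q. Squaring: 7 = c^2 + 61d^2 + 2cd√61. Since √61 ∉ Q this forces 2cd = 0. If d = 0 then √7 = c ∈ Q, contradicting 7 squarefree > 1. If c = 0 then 7 = 61d^2, so 61·7 = (61d)^2 is a perfect square in Q — but 61·7 = 427 is not a perfect square (since 61 and 7 are distinct squarefree integers). Contradiction. Hence √7 ∉ Q(√61), so x^2 - 7 stays irreducible over Q(√61) and [Q(√61, √7) : Q(√61)] = 2. By the tower law, [Q(√61, √7) : Q] = 2 · 2 = 4.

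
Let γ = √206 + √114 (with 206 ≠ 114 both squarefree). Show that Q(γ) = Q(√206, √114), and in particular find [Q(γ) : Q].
[Q(γ) : Q] = 4 (equivalently, Q(γ) = Q(√206, √114))

Obviously Q(γ) ⊆ Q(√206, √114), and [Q(√206, √114):Q] = 4 (since 206, 114 are distinct squarefree integers > 1 with 23484 not a perfect square). To show equality we compute the minimal polynomial of γ. From γ = √206 + √114: γ^2 = 206 + 2√(23484) + 114 = 320 + 2√(23484), so γ^2 - 320 = 2√(23484); squaring, (γ^2 - 320)^2 = 4·23484, i.e. γ^4 - 640γ^2 + 102400 - 93936 = 0, i.e. γ^4 - 640γ^2 + 8464 = 0. So γ is a root of x^4 - 640x^2 + 8464. This polynomial is irreducible over Q: it has no rational root (each ±√206 ± √114 is irrational), and any factorization into two quadratics over Q would force √(23484) ∈ Q (pairing opposite roots) or √206, √114 ∈ Q (other pairings), all impossible. Hence [Q(γ):Q] = 4 = [Q(√206, √114):Q], so Q(γ) = Q(√206, √114).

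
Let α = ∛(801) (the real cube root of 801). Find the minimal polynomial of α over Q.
m_α(x) = x^3 - 801

α satisfies α^3 = 801, so x^3 - 801 annihilates α. By the rational root test, a rational root p/q (in lowest terms) of x^3 - 801 would satisfy p^3 = 801 q^3, forcing q = 1 and p^3 = 801; but 801 is not a perfect cube, contradiction. A monic cubic over Q with no rational root is irreducible (any nontrivial factorization would include a linear factor). Hence x^3 - 801 is the minimal polynomial of α, and in particular [Q(α):Q] = 3.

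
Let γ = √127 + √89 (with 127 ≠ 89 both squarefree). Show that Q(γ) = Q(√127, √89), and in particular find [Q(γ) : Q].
[Q(γ) : Q] = 4 (equivalently, Q(γ) = Q(√127, √89))

Obviously Q(γ) ⊆ Q(√127, √89), and [Q(√127, √89):Q] = 4 (since 127, 89 are distinct squarefree integers > 1 with 11303 not a perfect square). To show equality we compute the minimal polynomial of γ. From γ = √127 + √89: γ^2 = 127 + 2√(11303) + 89 = 216 + 2√(11303), so γ^2 - 216 = 2√(11303); squaring, (γ^2 - 216)^2 = 4·11303, i.e. γ^4 - 432γ^2 + 46656 - 45212 = 0, i.e. γ^4 - 432γ^2 + 1444 = 0. So γ is a root of x^4 - 432x^2 + 1444. This polynomial is irreducible over Q: it has no rational root (each ±√127 ± √89 is irrational), and any factorization into two quadratics over Q would force √(11303) ∈ Q (pairing opposite roots) or √127, √89 ∈ Q (other pairings), all impossible. Hence [Q(γ):Q] = 4 = [Q(√127, √89):Q], so Q(γ) = Q(√127, √89).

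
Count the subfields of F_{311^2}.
F_{311^2} has 2 subfields

The subfields of F_{p^n} are exactly the fields F_{p^d} for d | n (each is the fixed field of the unique index-d subgroup of Gal(F_{p^n}/F_p) ≅ Z/nZ). The divisors of n = 2 are {1, 2}, giving 2 subfields: F_{311^1}, F_{311^2}.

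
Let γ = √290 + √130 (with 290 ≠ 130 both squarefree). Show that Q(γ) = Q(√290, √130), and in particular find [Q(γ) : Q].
[Q(γ) : Q] = 4 (equivalently, Q(γ) = Q(√290, √130))

Obviously Q(γ) ⊆ Q(√290, √130), and [Q(√290, √130):Q] = 4 (since 290, 130 are distinct squarefree integers > 1 with 37700 not a perfect square). To show equality we compute the minimal polynomial of γ. From γ = √290 + √130: γ^2 = 290 + 2√(37700) + 130 = 420 + 2√(37700), so γ^2 - 420 = 2√(37700); squaring, (γ^2 - 420)^2 = 4·37700, i.e. γ^4 - 840γ^2 + 176400 - 150800 = 0, i.e. γ^4 - 840γ^2 + 25600 = 0. So γ is a root of x^4 - 840x^2 + 25600. This polynomial is irreducible over Q: it has no rational root (each ±√290 ± √130 is irrational), and any factorization into two quadratics over Q would force √(37700) ∈ Q (pairing opposite roots) or √290, √130 ∈ Q (other pairings), all impossible. Hence [Q(γ):Q] = 4 = [Q(√290, √130):Q], so Q(γ) = Q(√290, √130).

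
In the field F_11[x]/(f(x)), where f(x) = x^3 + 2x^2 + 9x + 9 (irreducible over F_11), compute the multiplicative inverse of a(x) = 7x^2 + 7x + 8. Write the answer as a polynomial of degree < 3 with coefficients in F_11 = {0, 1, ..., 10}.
a(x)^(-1) ≡ 4x^2 + 8x (mod f(x))

Since f is irreducible over F_11, F_11[x]/(f) is a field and a(x) ≠ 0 has an inverse. Apply the extended Euclidean algorithm to f(x) and a(x) in F_11[x]: f(x) = (8x + 8)·a(x) + (10x);  a(x) = (4x + 4)·(10x) + (8). The last nonzero remainder is the constant 8 = gcd(f, a) in F_11. Back-substituting through the division chain expresses 8 = s(x)·a(x) + t(x)·f(x) with s(x) ≡ 10x^2 + 9x (mod f), so (10x^2 + 9x)·a(x) ≡ 8 (mod f). Multiplying by 8^(-1) ≡ 7 in F_11 gives a(x)^(-1) ≡ 7·(10x^2 + 9x) ≡ 4x^2 + 8x (mod f). Check: (7x^2 + 7x + 8)·(4x^2 + 8x) = 6x^4 + 7x^3 + 9x ≡ 1 (mod x^3 + 2x^2 + 9x + 9).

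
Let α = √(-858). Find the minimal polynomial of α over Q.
m_α(x) = x^2 + 858

α satisfies α^2 + 858 = 0, so x^2 + 858 annihilates α. Since d = -858 is squarefree and ≠ 1, it is not a perfect square in Q, so x^2 + 858 has no rational root and is therefore irreducible over Q (a degree-2 polynomial over a field is irreducible iff it has no root). Hence m_α(x) = x^2 + 858.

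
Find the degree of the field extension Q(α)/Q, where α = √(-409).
[Q(α):Q] = 2

[Q(α):Q] equals the degree of the minimal polynomial of α. Here α^2 = -409 and x^2 + 409 is irreducible (d = -409 is squarefree, ≠ 1, hence not a square), so deg(m_α) = 2. Thus [Q(α):Q] = 2.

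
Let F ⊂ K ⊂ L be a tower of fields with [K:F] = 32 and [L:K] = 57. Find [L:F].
[L:F] = 1824

The tower law says that for any tower of field extensions F ⊂ K ⊂ L with finite degrees, [L:F] = [L:K] · [K:F]. Here this gives [L:F] = 57 · 32 = 1824.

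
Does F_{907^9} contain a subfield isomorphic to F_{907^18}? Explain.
No: F_{907^18} is not a subfield of F_{907^9}

F_{p^m} embeds in F_{p^n} iff m | n. Here 18 ∤ 9 (since 9 = 0·18 + 9 with remainder 9 ≠ 0), so F_{907^18} is not a subfield of F_{907^9}. Equivalently: if it were, the tower law would give 18 = [F_{907^18}:F_907] dividing [F_{907^9}:F_907] = 9, contradiction.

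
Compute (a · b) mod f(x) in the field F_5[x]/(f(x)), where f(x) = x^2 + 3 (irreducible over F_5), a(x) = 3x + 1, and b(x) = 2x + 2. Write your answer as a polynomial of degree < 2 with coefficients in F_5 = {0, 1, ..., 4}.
a · b ≡ 3x + 4 (mod f(x))

Multiply in F_5[x]: a(x)·b(x) = (3x + 1)·(2x + 2) = x^2 + 3x + 2. This has degree ≥ 2, so divide by f(x) over F_5: x^2 + 3x + 2 = (1)·(x^2 + 3) + (3x + 4). Hence a·b ≡ 3x + 4 (mod f). (F_5[x]/(f) is a field with 5^2 = 25 elements since f is irreducible of degree 2.)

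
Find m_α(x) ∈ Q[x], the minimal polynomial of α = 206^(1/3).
m_α(x) = x^3 - 206

α satisfies α^3 = 206, so x^3 - 206 annihilates α. By the rational root test, a rational root p/q (in lowest terms) of x^3 - 206 would satisfy p^3 = 206 q^3, forcing q = 1 and p^3 = 206; but 206 is not a perfect cube, contradiction. A monic cubic over Q with no rational root is irreducible (any nontrivial factorization would include a linear factor). Hence x^3 - 206 is the minimal polynomial of α, and in particular [Q(α):Q] = 3.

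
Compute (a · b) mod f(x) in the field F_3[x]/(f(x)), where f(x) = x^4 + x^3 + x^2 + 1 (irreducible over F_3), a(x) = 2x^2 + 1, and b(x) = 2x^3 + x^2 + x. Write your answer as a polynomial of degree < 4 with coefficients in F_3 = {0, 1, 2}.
a · b ≡ 2x^3 + 2 (mod f(x))

Multiply in F_3[x]: a(x)·b(x) = (2x^2 + 1)·(2x^3 + x^2 + x) = x^5 + 2x^4 + x^3 + x^2 + x. This has degree ≥ 4, so divide by f(x) over F_3: x^5 + 2x^4 + x^3 + x^2 + x = (x + 1)·(x^4 + x^3 + x^2 + 1) + (2x^3 + 2). Hence a·b ≡ 2x^3 + 2 (mod f). (F_3[x]/(f) is a field with 3^4 = 81 elements since f is irreducible of degree 4.)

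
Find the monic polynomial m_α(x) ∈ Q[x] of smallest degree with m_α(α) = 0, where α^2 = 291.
m_α(x) = x^2 - 291

α satisfies α^2 - 291 = 0, so x^2 - 291 annihilates α. Since d = 291 is squarefree and ≠ 1, it is not a perfect square in Q, so x^2 - 291 has no rational root and is therefore irreducible over Q (a degree-2 polynomial over a field is irreducible iff it has no root). Hence m_α(x) = x^2 - 291.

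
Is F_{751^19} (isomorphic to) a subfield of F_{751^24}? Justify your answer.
No: F_{751^19} is not a subfield of F_{751^24}

F_{p^m} embeds in F_{p^n} iff m | n. Here 19 ∤ 24 (since 24 = 1·19 + 5 with remainder 5 ≠ 0), so F_{751^19} is not a subfield of F_{751^24}. Equivalently: if it were, the tower law would give 19 = [F_{751^19}:F_751] dividing [F_{751^24}:F_751] = 24, contradiction.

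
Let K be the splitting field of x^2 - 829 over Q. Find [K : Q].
[K : Q] = 2

f(x) = x^2 - 829 factors as (x - √829)(x + √829). The splitting field is K = Q(√829). Since 829 is squarefree and > 1, it is not a perfect square, so x^2 - 829 is irreducible over Q and [Q(√829) : Q] = 2. Hence [K : Q] = 2.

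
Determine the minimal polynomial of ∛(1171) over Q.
m_α(x) = x^3 - 1171

α satisfies α^3 = 1171, so x^3 - 1171 annihilates α. By the rational root test, a rational root p/q (in lowest terms) of x^3 - 1171 would satisfy p^3 = 1171 q^3, forcing q = 1 and p^3 = 1171; but 1171 is not a perfect cube, contradiction. A monic cubic over Q with no rational root is irreducible (any nontrivial factorization would include a linear factor). Hence x^3 - 1171 is the minimal polynomial of α, and in particular [Q(α):Q] = 3.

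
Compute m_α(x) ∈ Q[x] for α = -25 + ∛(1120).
m_α(x) = x^3 + 75x^2 + 1875x + 14505

Set β = α + 25 = ∛(1120), so β^3 = 1120. Then (α + 25)^3 - 1120 = 0, i.e. α is a root of g(x) = (x + 25)^3 - 1120 = x^3 + 75x^2 + 1875x + 14505. Since g(x) = h(x + 25) where h(x) = x^3 - 1120, and h is irreducible over Q (because 1120 is not a perfect cube, so h has no rational root, and a monic cubic with no rational root is irreducible), g is also irreducible (irreducibility is preserved under the substitution x → x + 25). Hence m_α(x) = x^3 + 75x^2 + 1875x + 14505.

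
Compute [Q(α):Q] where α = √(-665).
[Q(α):Q] = 2

[Q(α):Q] equals the degree of the minimal polynomial of α. Here α^2 = -665 and x^2 + 665 is irreducible (d = -665 is squarefree, ≠ 1, hence not a square), so deg(m_α) = 2. Thus [Q(α):Q] = 2.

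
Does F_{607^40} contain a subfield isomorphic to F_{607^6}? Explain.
No: F_{607^6} is not a subfield of F_{607^40}

F_{p^m} embeds in F_{p^n} iff m | n. Here 6 ∤ 40 (since 40 = 6·6 + 4 with remainder 4 ≠ 0), so F_{607^6} is not a subfield of F_{607^40}. Equivalently: if it were, the tower law would give 6 = [F_{607^6}:F_607] dividing [F_{607^40}:F_607] = 40, contradiction.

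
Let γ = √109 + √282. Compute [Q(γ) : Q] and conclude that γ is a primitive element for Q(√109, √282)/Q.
[Q(γ) : Q] = 4 (equivalently, Q(γ) = Q(√109, √282))

Obviously Q(γ) ⊆ Q(√109, √282), and [Q(√109, √282):Q] = 4 (since 109, 282 are distinct squarefree integers > 1 with 30738 not a perfect square). To show equality we compute the minimal polynomial of γ. From γ = √109 + √282: γ^2 = 109 + 2√(30738) + 282 = 391 + 2√(30738), so γ^2 - 391 = 2√(30738); squaring, (γ^2 - 391)^2 = 4·30738, i.e. γ^4 - 782γ^2 + 152881 - 122952 = 0, i.e. γ^4 - 782γ^2 + 29929 = 0. So γ is a root of x^4 - 782x^2 + 29929. This polynomial is irreducible over Q: it has no rational root (each ±√109 ± √282 is irrational), and any factorization into two quadratics over Q would force √(30738) ∈ Q (pairing opposite roots) or √109, √282 ∈ Q (other pairings), all impossible. Hence [Q(γ):Q] = 4 = [Q(√109, √282):Q], so Q(γ) = Q(√109, √282).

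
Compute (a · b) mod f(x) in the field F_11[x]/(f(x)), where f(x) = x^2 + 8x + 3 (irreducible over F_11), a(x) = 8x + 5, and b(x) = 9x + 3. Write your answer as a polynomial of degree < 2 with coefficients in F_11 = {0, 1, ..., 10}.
a · b ≡ 10x + 8 (mod f(x))

Multiply in F_11[x]: a(x)·b(x) = (8x + 5)·(9x + 3) = 6x^2 + 3x + 4. This has degree ≥ 2, so divide by f(x) over F_11: 6x^2 + 3x + 4 = (6)·(x^2 + 8x + 3) + (10x + 8). Hence a·b ≡ 10x + 8 (mod f). (F_11[x]/(f) is a field with 11^2 = 121 elements since f is irreducible of degree 2.)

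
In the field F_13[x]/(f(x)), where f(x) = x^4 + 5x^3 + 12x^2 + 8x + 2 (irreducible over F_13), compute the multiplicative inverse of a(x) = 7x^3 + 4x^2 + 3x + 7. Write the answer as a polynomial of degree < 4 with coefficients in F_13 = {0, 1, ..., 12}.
a(x)^(-1) ≡ 7x^3 + 7x^2 + 3x + 3 (mod f(x))

Since f is irreducible over F_13, F_13[x]/(f) is a field and a(x) ≠ 0 has an inverse. Apply the extended Euclidean algorithm to f(x) and a(x) in F_13[x]: f(x) = (2x + 7)·a(x) + (4x^2 + 12x + 5);  a(x) = (5x + 12)·(4x^2 + 12x + 5) + (3x + 12);  (4x^2 + 12x + 5) = (10x + 3)·(3x + 12) + (8). The last nonzero remainder is the constant 8 = gcd(f, a) in F_13. Back-substituting through the division chain expresses 8 = s(x)·a(x) + t(x)·f(x) with s(x) ≡ 4x^3 + 4x^2 + 11x + 11 (mod f), so (4x^3 + 4x^2 + 11x + 11)·a(x) ≡ 8 (mod f). Multiplying by 8^(-1) ≡ 5 in F_13 gives a(x)^(-1) ≡ 5·(4x^3 + 4x^2 + 11x + 11) ≡ 7x^3 + 7x^2 + 3x + 3 (mod f). Check: (7x^3 + 4x^2 + 3x + 7)·(7x^3 + 7x^2 + 3x + 3) = 10x^6 + 12x^5 + 5x^4 + 12x^3 + 5x^2 + 4x + 8 ≡ 1 (mod x^4 + 5x^3 + 12x^2 + 8x + 2).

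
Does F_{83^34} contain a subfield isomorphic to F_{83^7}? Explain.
No: F_{83^7} is not a subfield of F_{83^34}

F_{p^m} embeds in F_{p^n} iff m | n. Here 7 ∤ 34 (since 34 = 4·7 + 6 with remainder 6 ≠ 0), so F_{83^7} is not a subfield of F_{83^34}. Equivalently: if it were, the tower law would give 7 = [F_{83^7}:F_83] dividing [F_{83^34}:F_83] = 34, contradiction.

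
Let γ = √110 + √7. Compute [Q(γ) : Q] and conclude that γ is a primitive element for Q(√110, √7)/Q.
[Q(γ) : Q] = 4 (equivalently, Q(γ) = Q(√110, √7))

Obviously Q(γ) ⊆ Q(√110, √7), and [Q(√110, √7):Q] = 4 (since 110, 7 are distinct squarefree integers > 1 with 770 not a perfect square). To show equality we compute the minimal polynomial of γ. From γ = √110 + √7: γ^2 = 110 + 2√(770) + 7 = 117 + 2√(770), so γ^2 - 117 = 2√(770); squaring, (γ^2 - 117)^2 = 4·770, i.e. γ^4 - 234γ^2 + 13689 - 3080 = 0, i.e. γ^4 - 234γ^2 + 10609 = 0. So γ is a root of x^4 - 234x^2 + 10609. This polynomial is irreducible over Q: it has no rational root (each ±√110 ± √7 is irrational), and any factorization into two quadratics over Q would force √(770) ∈ Q (pairing opposite roots) or √110, √7 ∈ Q (other pairings), all impossible. Hence [Q(γ):Q] = 4 = [Q(√110, √7):Q], so Q(γ) = Q(√110, √7).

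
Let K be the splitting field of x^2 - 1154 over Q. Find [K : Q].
[K : Q] = 2

f(x) = x^2 - 1154 factors as (x - √1154)(x + √1154). The splitting field is K = Q(√1154). Since 1154 is squarefree and > 1, it is not a perfect square, so x^2 - 1154 is irreducible over Q and [Q(√1154) : Q] = 2. Hence [K : Q] = 2.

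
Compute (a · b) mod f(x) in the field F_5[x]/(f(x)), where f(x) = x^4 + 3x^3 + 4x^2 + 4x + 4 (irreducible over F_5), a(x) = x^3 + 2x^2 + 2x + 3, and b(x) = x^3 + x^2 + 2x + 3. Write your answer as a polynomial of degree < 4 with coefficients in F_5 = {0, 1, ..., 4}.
a · b ≡ 2x^3 + x^2 + 4x + 1 (mod f(x))

Multiply in F_5[x]: a(x)·b(x) = (x^3 + 2x^2 + 2x + 3)·(x^3 + x^2 + 2x + 3) = x^6 + 3x^5 + x^4 + 2x^3 + 3x^2 + 2x + 4. This has degree ≥ 4, so divide by f(x) over F_5: x^6 + 3x^5 + x^4 + 2x^3 + 3x^2 + 2x + 4 = (x^2 + 2)·(x^4 + 3x^3 + 4x^2 + 4x + 4) + (2x^3 + x^2 + 4x + 1). Hence a·b ≡ 2x^3 + x^2 + 4x + 1 (mod f). (F_5[x]/(f) is a field with 5^4 = 625 elements since f is irreducible of degree 4.)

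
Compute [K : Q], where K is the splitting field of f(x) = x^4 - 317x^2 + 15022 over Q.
[K : Q] = 4

Solving the quadratic in x^2: x^2 = (317 ± √(317^2 - 4·15022))/2 = (317 ± √40401)/2 = (317 ± 201)/2, giving x^2 = 58 or x^2 = 259. So f(x) = (x^2 - 58)(x^2 - 259) and the roots of f are ±√58, ±√259. Hence the splitting field is K = Q(√58, √259). Since 58 and 259 are distinct squarefree integers > 1, their product 15022 is not a perfect square, so √259 ∉ Q(√58). By the tower law [K:Q] = [Q(√58,√259):Q(√58)] · [Q(√58):Q] = 2 · 2 = 4.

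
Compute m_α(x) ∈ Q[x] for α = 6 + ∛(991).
m_α(x) = x^3 - 18x^2 + 108x - 1207

Set β = α - 6 = ∛(991), so β^3 = 991. Then (α - 6)^3 - 991 = 0, i.e. α is a root of g(x) = (x - 6)^3 - 991 = x^3 - 18x^2 + 108x - 1207. Since g(x) = h(x - 6) where h(x) = x^3 - 991, and h is irreducible over Q (because 991 is not a perfect cube, so h has no rational root, and a monic cubic with no rational root is irreducible), g is also irreducible (irreducibility is preserved under the substitution x → x - 6). Hence m_α(x) = x^3 - 18x^2 + 108x - 1207.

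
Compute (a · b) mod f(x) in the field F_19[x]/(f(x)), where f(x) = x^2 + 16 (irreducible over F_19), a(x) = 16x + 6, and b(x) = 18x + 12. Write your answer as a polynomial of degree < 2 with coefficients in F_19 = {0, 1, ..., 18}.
a · b ≡ 15x + 5 (mod f(x))

Multiply in F_19[x]: a(x)·b(x) = (16x + 6)·(18x + 12) = 3x^2 + 15x + 15. This has degree ≥ 2, so divide by f(x) over F_19: 3x^2 + 15x + 15 = (3)·(x^2 + 16) + (15x + 5). Hence a·b ≡ 15x + 5 (mod f). (F_19[x]/(f) is a field with 19^2 = 361 elements since f is irreducible of degree 2.)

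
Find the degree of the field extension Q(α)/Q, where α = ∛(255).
[Q(α):Q] = 3

The minimal polynomial of α is x^3 - 255, irreducible over Q since 255 is not a perfect cube (so x^3 - 255 has no rational root). Hence [Q(α):Q] = deg(m_α) = 3.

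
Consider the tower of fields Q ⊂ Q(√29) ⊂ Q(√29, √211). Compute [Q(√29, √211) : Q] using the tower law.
[Q(√29, √211) : Q] = 4

[Q(√29):Q] = 2 (min poly x^2 - 29, irreducible since 29 is squarefree > 1). For the top step, suppose √211 ∈ Q(√29), say √211 = c + d√29 with c, d ∈ Q. Squaring: 211 = c^2 + 29d^2 + 2cd√29. Since √29 ∉ Q this forces 2cd = 0. If d = 0 then √211 = c ∈ Q, contradicting 211 squarefree > 1. If c = 0 then 211 = 29d^2, so 29·211 = (29d)^2 is a perfect square in Q — but 29·211 = 6119 is not a perfect square (since 29 and 211 are distinct squarefree integers). Contradiction. Hence √211 ∉ Q(√29), so x^2 - 211 stays irreducible over Q(√29) and [Q(√29, √211) : Q(√29)] = 2. By the tower law, [Q(√29, √211) : Q] = 2 · 2 = 4.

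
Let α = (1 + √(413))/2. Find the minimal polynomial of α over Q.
m_α(x) = x^2 - x - 103

From 2α - 1 = √(413), squaring gives (2α - 1)^2 = 413, i.e. 4α^2 - 4α + 1 = 413, so α^2 - α + (1 - 413)/4 = 0. Since 413 ≡ 1 (mod 4), (1 - 413)/4 = -103 ∈ Z. The polynomial x^2 - x - 103 has discriminant 1 - 4·(-103) = 413, which is not a perfect square in Q (d = 413 is squarefree and ≠ 1), so x^2 - x - 103 is irreducible over Q. It is the minimal polynomial of α.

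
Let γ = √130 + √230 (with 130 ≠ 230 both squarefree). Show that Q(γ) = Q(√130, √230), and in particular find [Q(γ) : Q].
[Q(γ) : Q] = 4 (equivalently, Q(γ) = Q(√130, √230))

Obviously Q(γ) ⊆ Q(√130, √230), and [Q(√130, √230):Q] = 4 (since 130, 230 are distinct squarefree integers > 1 with 29900 not a perfect square). To show equality we compute the minimal polynomial of γ. From γ = √130 + √230: γ^2 = 130 + 2√(29900) + 230 = 360 + 2√(29900), so γ^2 - 360 = 2√(29900); squaring, (γ^2 - 360)^2 = 4·29900, i.e. γ^4 - 720γ^2 + 129600 - 119600 = 0, i.e. γ^4 - 720γ^2 + 10000 = 0. So γ is a root of x^4 - 720x^2 + 10000. This polynomial is irreducible over Q: it has no rational root (each ±√130 ± √230 is irrational), and any factorization into two quadratics over Q would force √(29900) ∈ Q (pairing opposite roots) or √130, √230 ∈ Q (other pairings), all impossible. Hence [Q(γ):Q] = 4 = [Q(√130, √230):Q], so Q(γ) = Q(√130, √230).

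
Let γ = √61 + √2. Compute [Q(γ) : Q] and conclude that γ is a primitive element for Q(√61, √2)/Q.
[Q(γ) : Q] = 4 (equivalently, Q(γ) = Q(√61, √2))

Obviously Q(γ) ⊆ Q(√61, √2), and [Q(√61, √2):Q] = 4 (since 61, 2 are distinct squarefree integers > 1 with 122 not a perfect square). To show equality we compute the minimal polynomial of γ. From γ = √61 + √2: γ^2 = 61 + 2√(122) + 2 = 63 + 2√(122), so γ^2 - 63 = 2√(122); squaring, (γ^2 - 63)^2 = 4·122, i.e. γ^4 - 126γ^2 + 3969 - 488 = 0, i.e. γ^4 - 126γ^2 + 3481 = 0. So γ is a root of x^4 - 126x^2 + 3481. This polynomial is irreducible over Q: it has no rational root (each ±√61 ± √2 is irrational), and any factorization into two quadratics over Q would force √(122) ∈ Q (pairing opposite roots) or √61, √2 ∈ Q (other pairings), all impossible. Hence [Q(γ):Q] = 4 = [Q(√61, √2):Q], so Q(γ) = Q(√61, √2).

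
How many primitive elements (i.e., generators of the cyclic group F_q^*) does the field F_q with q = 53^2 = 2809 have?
There are φ(2808) = 864 primitive elements

F_q^* is cyclic of order q - 1 = 2808. A cyclic group of order m has exactly φ(m) generators. Here m = 2808 = 2^3 · 3^3 · 13, so the number of primitive elements is φ(2808) = 864.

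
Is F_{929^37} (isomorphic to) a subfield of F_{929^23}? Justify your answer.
No: F_{929^37} is not a subfield of F_{929^23}

F_{p^m} embeds in F_{p^n} iff m | n. Here 37 ∤ 23 (since 23 = 0·37 + 23 with remainder 23 ≠ 0), so F_{929^37} is not a subfield of F_{929^23}. Equivalently: if it were, the tower law would give 37 = [F_{929^37}:F_929] dividing [F_{929^23}:F_929] = 23, contradiction.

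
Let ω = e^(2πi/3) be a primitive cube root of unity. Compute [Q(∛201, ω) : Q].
[Q(∛201, ω) : Q] = 6

[Q(∛201):Q] = 3 (min poly x^3 - 201, irreducible since 201 is not a perfect cube). [Q(ω):Q] = 2 (min poly x^2 + x + 1). Since Q(∛201) ⊂ R and ω ∉ R, we have ω ∉ Q(∛201), so x^2 + x + 1 remains irreducible over Q(∛201) and [Q(∛201, ω) : Q(∛201)] = 2. By the tower law, [Q(∛201, ω) : Q] = 3 · 2 = 6. (In fact Q(∛201, ω) is the splitting field of x^3 - 201 over Q.)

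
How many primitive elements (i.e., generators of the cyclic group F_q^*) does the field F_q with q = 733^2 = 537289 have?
There are φ(537288) = 175680 primitive elements

F_q^* is cyclic of order q - 1 = 537288. A cyclic group of order m has exactly φ(m) generators. Here m = 537288 = 2^3 · 3 · 61 · 367, so the number of primitive elements is φ(537288) = 175680.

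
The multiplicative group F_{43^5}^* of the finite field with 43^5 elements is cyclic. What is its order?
|F_{43^5}^*| = 147008442

F_{43^5} has 43^5 = 147008443 elements; its multiplicative group consists of all nonzero elements, so |F_{43^5}^*| = 147008443 - 1 = 147008442. (It is cyclic since any finite subgroup of the multiplicative group of a field is cyclic.)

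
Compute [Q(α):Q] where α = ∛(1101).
[Q(α):Q] = 3

The minimal polynomial of α is x^3 - 1101, irreducible over Q since 1101 is not a perfect cube (so x^3 - 1101 has no rational root). Hence [Q(α):Q] = deg(m_α) = 3.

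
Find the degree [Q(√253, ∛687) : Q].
[Q(√253, ∛687) : Q] = 6

Let L = Q(√253, ∛687). Since Q(√253) ⊂ L and [Q(√253):Q] = 2, the tower law gives 2 | [L:Q]. Likewise Q(∛687) ⊂ L with [Q(∛687):Q] = 3 (because 687 is not a perfect cube), so 3 | [L:Q]. As gcd(2,3) = 1, [L:Q] is divisible by 6. Conversely L is generated over Q by √253 and ∛687, so [L:Q] ≤ 2·3 = 6. Therefore [Q(√253, ∛687) : Q] = 6.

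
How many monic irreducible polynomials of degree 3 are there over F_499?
There are 41417000 monic irreducible polynomials of degree 3 over F_499

Each element of F_{499^3} that lies in no proper subfield is a root of exactly one monic irreducible of degree 3 over F_499, and each such polynomial has 3 distinct roots in F_{499^3}. By Möbius inversion the count is N_499(3) = (1/3) Σ_{d|3} μ(3/d) · 499^d = (1/3)(μ(3)·499^1 + μ(1)·499^3) = 124251000/3 = 41417000.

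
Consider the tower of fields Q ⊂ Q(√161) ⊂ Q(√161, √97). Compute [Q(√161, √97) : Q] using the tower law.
[Q(√161, √97) : Q] = 4

[Q(√161):Q] = 2 (min poly x^2 - 161, irreducible since 161 is squarefree > 1). For the top step, suppose √97 ∈ Q(√161), say √97 = c + d√161 with c, d ∈ Q. Squaring: 97 = c^2 + 161d^2 + 2cd√161. Since √161 ∉ Q this forces 2cd = 0. If d = 0 then √97 = c ∈ Q, contradicting 97 squarefree > 1. If c = 0 then 97 = 161d^2, so 161·97 = (161d)^2 is a perfect square in Q — but 161·97 = 15617 is not a perfect square (since 161 and 97 are distinct squarefree integers). Contradiction. Hence √97 ∉ Q(√161), so x^2 - 97 stays irreducible over Q(√161) and [Q(√161, √97) : Q(√161)] = 2. By the tower law, [Q(√161, √97) : Q] = 2 · 2 = 4.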